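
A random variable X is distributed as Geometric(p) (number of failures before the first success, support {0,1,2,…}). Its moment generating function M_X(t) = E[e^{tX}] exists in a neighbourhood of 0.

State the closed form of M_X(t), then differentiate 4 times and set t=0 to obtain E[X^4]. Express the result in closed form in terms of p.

M_X(t) = p/(-(1 - p)*e^(t) + 1)
dM/dt = (-p^2*e^(t) + p*e^(t))/(p^2*e^(2*t) - 2*p*e^(2*t) + 2*p*e^(t) + e^(2*t) - 2*e^(t) + 1)

E[X^4] = d^4M/dt^4 |_{t=0} = 1 - 15/p + 50/p^2 - 60/p^3 + 24/p^4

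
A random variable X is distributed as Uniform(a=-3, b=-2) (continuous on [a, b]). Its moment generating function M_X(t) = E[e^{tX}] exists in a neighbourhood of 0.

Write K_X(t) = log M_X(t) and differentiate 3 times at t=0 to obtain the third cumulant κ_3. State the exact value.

M_X(t) = (e^(-2*t) - e^(-3*t))/t
K_X(t) = log M_X(t) = -log(t) + log(e^(-2*t) - e^(-3*t))
D^3[K](t) = (t^3*e^(2*t) + t^3*e^(t) - 2*e^(3*t) + 6*e^(2*t) - 6*e^(t) + 2)/(t^3*e^(3*t) - 3*t^3*e^(2*t) + 3*t^3*e^(t) - t^3)

κ_3 = D^3[K](0) = 0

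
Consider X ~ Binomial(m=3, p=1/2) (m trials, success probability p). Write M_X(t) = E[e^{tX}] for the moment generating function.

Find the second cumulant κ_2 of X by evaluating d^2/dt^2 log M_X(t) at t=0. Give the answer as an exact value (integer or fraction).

M_X(t) = (e^(t)/2 + 1/2)^3
K_X(t) = log M_X(t) = 3*log(e^(t)/2 + 1/2)
D^2[K](t) = 3*e^(t)/(e^(2*t) + 2*e^(t) + 1)

κ_2 = D^2[K](0) = 3/4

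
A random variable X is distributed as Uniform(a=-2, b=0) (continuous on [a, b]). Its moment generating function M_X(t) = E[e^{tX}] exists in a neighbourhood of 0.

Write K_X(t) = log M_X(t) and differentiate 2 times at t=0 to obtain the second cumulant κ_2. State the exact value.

κ_2 = D^2[K](0) = 1/3

M_X(t) = (1 - e^(-2*t))/(2*t)
K_X(t) = log M_X(t) = -log(t) + log(1 - e^(-2*t)) - log(2)
D^2[K](t) = (-4*t^2*e^(2*t) + e^(4*t) - 2*e^(2*t) + 1)/(t^2*e^(4*t) - 2*t^2*e^(2*t) + t^2)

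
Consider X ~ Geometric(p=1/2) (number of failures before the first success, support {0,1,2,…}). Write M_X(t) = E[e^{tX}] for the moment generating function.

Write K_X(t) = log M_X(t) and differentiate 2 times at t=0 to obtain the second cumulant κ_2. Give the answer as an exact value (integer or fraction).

κ_2 = K′′(0) = 2

M_X(t) = 1/(2*(1 - e^(t)/2))
K_X(t) = log M_X(t) = -log(1 - e^(t)/2) - log(2)
K′(t) = -e^(t)/(e^(t) - 2)
K′′(t) = 2*e^(t)/(e^(2*t) - 4*e^(t) + 4)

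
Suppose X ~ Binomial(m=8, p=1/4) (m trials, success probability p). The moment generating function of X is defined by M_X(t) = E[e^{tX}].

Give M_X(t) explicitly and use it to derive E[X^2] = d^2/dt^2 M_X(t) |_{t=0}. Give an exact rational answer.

E[X^2] = D^2[M](0) = 11/2

M_X(t) = (e^(t)/4 + 3/4)^8
D^2[M](t) = e^(8*t)/1024 + 147*e^(7*t)/8192 + 567*e^(6*t)/4096 + 4725*e^(5*t)/8192 + 2835*e^(4*t)/2048 + 15309*e^(3*t)/8192 + 5103*e^(2*t)/4096 + 2187*e^(t)/8192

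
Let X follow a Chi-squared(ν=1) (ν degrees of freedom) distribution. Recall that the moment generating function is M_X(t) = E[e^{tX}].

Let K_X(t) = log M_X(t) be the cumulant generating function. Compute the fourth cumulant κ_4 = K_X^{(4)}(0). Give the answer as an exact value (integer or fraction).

κ_4 = d^4K/dt^4 |_{t=0} = 48

M_X(t) = 1/√(1 - 2*t)
K_X(t) = log M_X(t) = -log(1 - 2*t)/2
dK/dt = -1/(2*t - 1)
d^2K/dt^2 = 2/(4*t^2 - 4*t + 1)
d^3K/dt^3 = -8/(8*t^3 - 12*t^2 + 6*t - 1)
d^4K/dt^4 = 48/(16*t^4 - 32*t^3 + 24*t^2 - 8*t + 1)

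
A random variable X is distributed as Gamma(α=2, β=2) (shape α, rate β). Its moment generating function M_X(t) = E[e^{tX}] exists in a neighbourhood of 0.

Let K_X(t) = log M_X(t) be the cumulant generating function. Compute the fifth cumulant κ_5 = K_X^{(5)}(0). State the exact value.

κ_5 = K^(5)(0) = 3/2

M_X(t) = 4/(2 - t)^2
K_X(t) = log M_X(t) = -2*log(2 - t) + 2*log(2)
K^(5)(t) = -48/(t^5 - 10*t^4 + 40*t^3 - 80*t^2 + 80*t - 32)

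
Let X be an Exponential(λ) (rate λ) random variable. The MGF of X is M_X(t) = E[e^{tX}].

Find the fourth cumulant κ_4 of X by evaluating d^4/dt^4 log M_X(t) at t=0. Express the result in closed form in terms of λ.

κ_4 = D^4[K](0) = 6/λ^4

M_X(t) = λ/(λ - t)
K_X(t) = log M_X(t) = log(λ) - log(λ - t)
D^4[K](t) = 6/(λ^4 - 4*λ^3*t + 6*λ^2*t^2 - 4*λ*t^3 + t^4)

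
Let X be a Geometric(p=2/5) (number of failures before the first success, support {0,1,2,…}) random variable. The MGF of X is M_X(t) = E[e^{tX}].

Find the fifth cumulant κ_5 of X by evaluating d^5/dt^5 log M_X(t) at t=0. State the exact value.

M_X(t) = 2/(5*(1 - 3*e^(t)/5))
K_X(t) = log M_X(t) = -log(1 - 3*e^(t)/5) - log(5) + log(2)
D^5[K](t) = (-405*e^(4*t) - 7425*e^(3*t) - 12375*e^(2*t) - 1875*e^(t))/(243*e^(5*t) - 2025*e^(4*t) + 6750*e^(3*t) - 11250*e^(2*t) + 9375*e^(t) - 3125)

κ_5 = D^5[K](0) = 690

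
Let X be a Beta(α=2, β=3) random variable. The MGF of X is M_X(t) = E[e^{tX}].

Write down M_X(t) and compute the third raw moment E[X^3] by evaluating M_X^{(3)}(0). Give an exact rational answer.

E[X^3] = d^3M/dt^3 |_{t=0} = 4/35

M_X(t) = ₁F₁(2; 5; t)
dM/dt = 2*₁F₁(3; 6; t)/5
d^2M/dt^2 = ₁F₁(4; 7; t)/5
d^3M/dt^3 = 4*₁F₁(5; 8; t)/35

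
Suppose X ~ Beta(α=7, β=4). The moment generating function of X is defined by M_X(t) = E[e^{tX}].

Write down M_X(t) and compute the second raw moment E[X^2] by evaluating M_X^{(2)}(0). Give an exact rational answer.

M_X(t) = ₁F₁(7; 11; t)
D^2[M](t) = 14*₁F₁(9; 13; t)/33

E[X^2] = D^2[M](0) = 14/33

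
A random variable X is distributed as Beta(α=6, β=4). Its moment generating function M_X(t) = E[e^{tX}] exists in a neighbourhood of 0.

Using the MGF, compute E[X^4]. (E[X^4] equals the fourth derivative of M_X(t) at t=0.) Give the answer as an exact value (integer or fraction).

M_X(t) = ₁F₁(6; 10; t)
dM/dt = 3*₁F₁(7; 11; t)/5
d^2M/dt^2 = 21*₁F₁(8; 12; t)/55
d^3M/dt^3 = 14*₁F₁(9; 13; t)/55
d^4M/dt^4 = 126*₁F₁(10; 14; t)/715

E[X^4] = d^4M/dt^4 |_{t=0} = 126/715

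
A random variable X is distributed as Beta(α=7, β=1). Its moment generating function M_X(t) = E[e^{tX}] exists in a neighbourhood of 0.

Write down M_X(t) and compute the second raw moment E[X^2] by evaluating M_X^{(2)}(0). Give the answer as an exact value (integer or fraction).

M_X(t) = ₁F₁(7; 8; t)
D^2[M](t) = 7*₁F₁(9; 10; t)/9

E[X^2] = D^2[M](0) = 7/9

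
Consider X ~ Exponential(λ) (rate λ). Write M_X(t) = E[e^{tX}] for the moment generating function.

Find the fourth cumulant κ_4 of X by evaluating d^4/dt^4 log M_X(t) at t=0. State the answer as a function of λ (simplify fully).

M_X(t) = λ/(λ - t)
K_X(t) = log M_X(t) = log(λ) - log(λ - t)
dK/dt = -1/(-λ + t)
d^2K/dt^2 = 1/(λ^2 - 2*λ*t + t^2)
d^3K/dt^3 = -2/(-λ^3 + 3*λ^2*t - 3*λ*t^2 + t^3)
d^4K/dt^4 = 6/(λ^4 - 4*λ^3*t + 6*λ^2*t^2 - 4*λ*t^3 + t^4)

κ_4 = d^4K/dt^4 |_{t=0} = 6/λ^4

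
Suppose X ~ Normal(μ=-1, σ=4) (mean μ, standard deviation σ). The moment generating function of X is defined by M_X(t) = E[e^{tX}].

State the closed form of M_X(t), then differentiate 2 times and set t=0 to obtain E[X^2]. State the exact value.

M_X(t) = e^(8*t^2 - t)
M^(2)(t) = (256*t^2*e^(8*t^2) - 32*t*e^(8*t^2) + 17*e^(8*t^2))*e^(-t)

E[X^2] = M^(2)(0) = 17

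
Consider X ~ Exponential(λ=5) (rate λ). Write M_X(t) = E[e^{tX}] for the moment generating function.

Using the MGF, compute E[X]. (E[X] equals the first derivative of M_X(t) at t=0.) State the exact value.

E[X] = dM/dt |_{t=0} = 1/5

M_X(t) = 5/(5 - t)
dM/dt = 5/(t^2 - 10*t + 25)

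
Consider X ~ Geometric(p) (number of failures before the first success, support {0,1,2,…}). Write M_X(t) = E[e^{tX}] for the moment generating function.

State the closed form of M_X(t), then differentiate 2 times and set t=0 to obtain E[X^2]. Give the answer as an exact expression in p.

E[X^2] = M′′(0) = 1 - 3/p + 2/p^2

M_X(t) = p/(-(1 - p)*e^(t) + 1)
M′(t) = (-p^2*e^(t) + p*e^(t))/(p^2*e^(2*t) - 2*p*e^(2*t) + 2*p*e^(t) + e^(2*t) - 2*e^(t) + 1)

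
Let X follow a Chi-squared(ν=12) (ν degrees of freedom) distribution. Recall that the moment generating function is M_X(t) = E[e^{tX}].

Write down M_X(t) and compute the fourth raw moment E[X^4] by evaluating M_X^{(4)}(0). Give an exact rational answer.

E[X^4] = D^4[M](0) = 48384

M_X(t) = (1 - 2*t)^(-6)
D^4[M](t) = 48384/(1024*t^10 - 5120*t^9 + 11520*t^8 - 15360*t^7 + 13440*t^6 - 8064*t^5 + 3360*t^4 - 960*t^3 + 180*t^2 - 20*t + 1)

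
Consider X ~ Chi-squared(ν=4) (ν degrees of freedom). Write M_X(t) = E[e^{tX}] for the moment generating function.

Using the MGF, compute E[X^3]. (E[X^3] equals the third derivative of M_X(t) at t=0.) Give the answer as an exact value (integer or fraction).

M_X(t) = (1 - 2*t)^(-2)
D^3[M](t) = -192/(32*t^5 - 80*t^4 + 80*t^3 - 40*t^2 + 10*t - 1)

E[X^3] = D^3[M](0) = 192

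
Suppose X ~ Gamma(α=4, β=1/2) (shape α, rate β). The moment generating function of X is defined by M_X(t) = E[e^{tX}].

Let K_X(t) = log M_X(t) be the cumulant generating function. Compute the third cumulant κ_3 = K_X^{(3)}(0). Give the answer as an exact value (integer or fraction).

M_X(t) = 1/(16*(1/2 - t)^4)
K_X(t) = log M_X(t) = -4*log(1/2 - t) - 4*log(2)
K^(3)(t) = -64/(8*t^3 - 12*t^2 + 6*t - 1)

κ_3 = K^(3)(0) = 64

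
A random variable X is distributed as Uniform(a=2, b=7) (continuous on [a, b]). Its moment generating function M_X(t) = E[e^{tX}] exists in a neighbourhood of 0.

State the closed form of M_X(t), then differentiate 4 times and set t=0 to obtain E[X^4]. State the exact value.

E[X^4] = D^4[M](0) = 671

M_X(t) = (e^(7*t) - e^(2*t))/(5*t)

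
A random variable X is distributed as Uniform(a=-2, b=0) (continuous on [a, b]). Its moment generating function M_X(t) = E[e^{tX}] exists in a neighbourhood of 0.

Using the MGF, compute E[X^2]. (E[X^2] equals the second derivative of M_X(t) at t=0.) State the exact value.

M_X(t) = (1 - e^(-2*t))/(2*t)
M^(2)(t) = (-2*t^2 - 2*t + e^(2*t) - 1)*e^(-2*t)/t^3

E[X^2] = M^(2)(0) = 4/3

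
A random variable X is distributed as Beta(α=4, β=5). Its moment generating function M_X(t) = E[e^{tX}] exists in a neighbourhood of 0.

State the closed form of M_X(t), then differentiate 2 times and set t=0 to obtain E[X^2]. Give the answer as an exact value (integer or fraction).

M_X(t) = ₁F₁(4; 9; t)
dM/dt = 4*₁F₁(5; 10; t)/9
d^2M/dt^2 = 2*₁F₁(6; 11; t)/9

E[X^2] = d^2M/dt^2 |_{t=0} = 2/9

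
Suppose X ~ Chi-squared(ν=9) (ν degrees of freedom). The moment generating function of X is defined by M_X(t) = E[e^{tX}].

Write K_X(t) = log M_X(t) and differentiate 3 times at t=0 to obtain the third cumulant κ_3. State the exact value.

κ_3 = K^(3)(0) = 72

M_X(t) = (1 - 2*t)^(-9/2)
K_X(t) = log M_X(t) = -9*log(1 - 2*t)/2
K^(3)(t) = -72/(8*t^3 - 12*t^2 + 6*t - 1)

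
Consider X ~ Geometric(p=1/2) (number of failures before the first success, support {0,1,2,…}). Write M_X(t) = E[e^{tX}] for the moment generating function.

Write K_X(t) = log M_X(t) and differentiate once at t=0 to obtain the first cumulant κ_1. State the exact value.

κ_1 = dK/dt |_{t=0} = 1

M_X(t) = 1/(2*(1 - e^(t)/2))
K_X(t) = log M_X(t) = -log(1 - e^(t)/2) - log(2)
dK/dt = -e^(t)/(e^(t) - 2)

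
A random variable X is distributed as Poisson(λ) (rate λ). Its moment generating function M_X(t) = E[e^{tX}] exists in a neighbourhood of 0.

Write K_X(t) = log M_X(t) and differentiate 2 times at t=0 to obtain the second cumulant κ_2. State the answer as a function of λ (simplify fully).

M_X(t) = e^(λ*(e^(t) - 1))
K_X(t) = log M_X(t) = λ*(e^(t) - 1)
D^2[K](t) = λ*e^(t)

κ_2 = D^2[K](0) = λ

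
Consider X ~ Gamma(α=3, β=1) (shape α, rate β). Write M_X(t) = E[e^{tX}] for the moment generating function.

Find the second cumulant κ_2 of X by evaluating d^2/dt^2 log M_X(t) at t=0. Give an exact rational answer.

M_X(t) = (1 - t)^(-3)
K_X(t) = log M_X(t) = -3*log(1 - t)
K′(t) = -3/(t - 1)
K′′(t) = 3/(t^2 - 2*t + 1)

κ_2 = K′′(0) = 3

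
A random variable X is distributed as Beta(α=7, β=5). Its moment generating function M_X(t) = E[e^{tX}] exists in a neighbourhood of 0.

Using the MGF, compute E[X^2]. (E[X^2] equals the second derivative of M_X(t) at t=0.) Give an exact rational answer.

E[X^2] = d^2M/dt^2 |_{t=0} = 14/39

M_X(t) = ₁F₁(7; 12; t)
dM/dt = 7*₁F₁(8; 13; t)/12
d^2M/dt^2 = 14*₁F₁(9; 14; t)/39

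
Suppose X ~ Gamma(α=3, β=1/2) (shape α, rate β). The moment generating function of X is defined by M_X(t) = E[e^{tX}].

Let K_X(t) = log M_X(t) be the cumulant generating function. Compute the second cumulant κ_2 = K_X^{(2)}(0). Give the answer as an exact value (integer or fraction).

M_X(t) = 1/(8*(1/2 - t)^3)
K_X(t) = log M_X(t) = -3*log(1/2 - t) - 3*log(2)
dK/dt = -6/(2*t - 1)
d^2K/dt^2 = 12/(4*t^2 - 4*t + 1)

κ_2 = d^2K/dt^2 |_{t=0} = 12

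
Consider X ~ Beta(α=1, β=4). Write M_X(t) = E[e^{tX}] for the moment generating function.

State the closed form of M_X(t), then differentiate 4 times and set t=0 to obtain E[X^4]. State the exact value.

M_X(t) = ₁F₁(1; 5; t)
D^4[M](t) = ₁F₁(5; 9; t)/70

E[X^4] = D^4[M](0) = 1/70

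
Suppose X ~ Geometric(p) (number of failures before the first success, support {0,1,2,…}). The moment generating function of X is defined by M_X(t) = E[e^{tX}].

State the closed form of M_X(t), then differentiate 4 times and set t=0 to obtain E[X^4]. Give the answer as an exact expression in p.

M_X(t) = p/(-(1 - p)*e^(t) + 1)
M′(t) = (-p^2*e^(t) + p*e^(t))/(p^2*e^(2*t) - 2*p*e^(2*t) + 2*p*e^(t) + e^(2*t) - 2*e^(t) + 1)

E[X^4] = M′′′′(0) = 1 - 15/p + 50/p^2 - 60/p^3 + 24/p^4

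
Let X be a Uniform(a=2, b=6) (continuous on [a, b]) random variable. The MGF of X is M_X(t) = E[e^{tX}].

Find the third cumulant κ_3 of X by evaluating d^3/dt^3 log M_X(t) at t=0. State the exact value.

κ_3 = d^3K/dt^3 |_{t=0} = 0

M_X(t) = (e^(6*t) - e^(2*t))/(4*t)
K_X(t) = log M_X(t) = -log(t) + log(e^(6*t) - e^(2*t)) - 2*log(2)
dK/dt = (6*t*e^(4*t) - 2*t - e^(4*t) + 1)/(t*e^(4*t) - t)
d^2K/dt^2 = (-16*t^2*e^(4*t) + e^(8*t) - 2*e^(4*t) + 1)/(t^2*e^(8*t) - 2*t^2*e^(4*t) + t^2)
d^3K/dt^3 = (64*t^3*e^(8*t) + 64*t^3*e^(4*t) - 2*e^(12*t) + 6*e^(8*t) - 6*e^(4*t) + 2)/(t^3*e^(12*t) - 3*t^3*e^(8*t) + 3*t^3*e^(4*t) - t^3)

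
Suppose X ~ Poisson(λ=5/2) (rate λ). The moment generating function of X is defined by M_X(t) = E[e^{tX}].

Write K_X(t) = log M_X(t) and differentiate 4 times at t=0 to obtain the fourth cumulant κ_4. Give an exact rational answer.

κ_4 = K^(4)(0) = 5/2

M_X(t) = e^(5*e^(t)/2 - 5/2)
K_X(t) = log M_X(t) = 5*e^(t)/2 - 5/2
K^(4)(t) = 5*e^(t)/2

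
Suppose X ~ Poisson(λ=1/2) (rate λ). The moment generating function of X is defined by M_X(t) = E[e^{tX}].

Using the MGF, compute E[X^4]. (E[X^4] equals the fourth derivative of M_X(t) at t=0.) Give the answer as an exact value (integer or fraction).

M_X(t) = e^(e^(t)/2 - 1/2)
M^(4)(t) = (e^(4*t)*e^(e^(t)/2) + 12*e^(3*t)*e^(e^(t)/2) + 28*e^(2*t)*e^(e^(t)/2) + 8*e^(t)*e^(e^(t)/2))*e^(-1/2)/16

E[X^4] = M^(4)(0) = 49/16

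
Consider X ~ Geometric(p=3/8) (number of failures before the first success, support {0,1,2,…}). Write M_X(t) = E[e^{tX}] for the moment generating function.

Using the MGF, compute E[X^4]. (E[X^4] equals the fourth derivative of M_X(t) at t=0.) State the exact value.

E[X^4] = M^(4)(0) = 10595/27

M_X(t) = 3/(8*(1 - 5*e^(t)/8))
M^(4)(t) = (-1875*e^(4*t) - 33000*e^(3*t) - 52800*e^(2*t) - 7680*e^(t))/(3125*e^(5*t) - 25000*e^(4*t) + 80000*e^(3*t) - 128000*e^(2*t) + 102400*e^(t) - 32768)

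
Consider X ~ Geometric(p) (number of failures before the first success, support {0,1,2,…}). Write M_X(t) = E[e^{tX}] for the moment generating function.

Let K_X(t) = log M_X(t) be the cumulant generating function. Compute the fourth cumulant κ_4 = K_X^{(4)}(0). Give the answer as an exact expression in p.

κ_4 = d^4K/dt^4 |_{t=0} = (-p^3 + 7*p^2 - 12*p + 6)/p^4

M_X(t) = p/(-(1 - p)*e^(t) + 1)
K_X(t) = log M_X(t) = log(p) - log(-(1 - p)*e^(t) + 1)
dK/dt = (-p*e^(t) + e^(t))/(p*e^(t) - e^(t) + 1)
d^2K/dt^2 = (-p*e^(t) + e^(t))/(p^2*e^(2*t) - 2*p*e^(2*t) + 2*p*e^(t) + e^(2*t) - 2*e^(t) + 1)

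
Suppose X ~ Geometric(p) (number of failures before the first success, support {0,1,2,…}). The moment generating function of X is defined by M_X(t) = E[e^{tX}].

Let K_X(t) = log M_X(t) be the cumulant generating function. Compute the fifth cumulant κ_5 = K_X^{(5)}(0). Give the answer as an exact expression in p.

M_X(t) = p/(-(1 - p)*e^(t) + 1)
K_X(t) = log M_X(t) = log(p) - log(-(1 - p)*e^(t) + 1)
dK/dt = (-p*e^(t) + e^(t))/(p*e^(t) - e^(t) + 1)
d^2K/dt^2 = (-p*e^(t) + e^(t))/(p^2*e^(2*t) - 2*p*e^(2*t) + 2*p*e^(t) + e^(2*t) - 2*e^(t) + 1)

κ_5 = d^5K/dt^5 |_{t=0} = (p^4 - 15*p^3 + 50*p^2 - 60*p + 24)/p^5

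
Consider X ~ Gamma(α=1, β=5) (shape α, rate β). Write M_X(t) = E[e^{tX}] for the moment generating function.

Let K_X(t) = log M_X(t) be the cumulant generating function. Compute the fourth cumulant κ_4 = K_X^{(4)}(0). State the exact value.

κ_4 = K^(4)(0) = 6/625

M_X(t) = 5/(5 - t)
K_X(t) = log M_X(t) = -log(5 - t) + log(5)
K^(4)(t) = 6/(t^4 - 20*t^3 + 150*t^2 - 500*t + 625)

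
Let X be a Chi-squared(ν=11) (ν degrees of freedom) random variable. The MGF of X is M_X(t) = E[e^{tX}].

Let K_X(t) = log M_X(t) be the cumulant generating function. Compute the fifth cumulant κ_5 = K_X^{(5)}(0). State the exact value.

κ_5 = K′′′′′(0) = 4224

M_X(t) = (1 - 2*t)^(-11/2)
K_X(t) = log M_X(t) = -11*log(1 - 2*t)/2
K′(t) = -11/(2*t - 1)
K′′(t) = 22/(4*t^2 - 4*t + 1)
K′′′(t) = -88/(8*t^3 - 12*t^2 + 6*t - 1)
K′′′′(t) = 528/(16*t^4 - 32*t^3 + 24*t^2 - 8*t + 1)
K′′′′′(t) = -4224/(32*t^5 - 80*t^4 + 80*t^3 - 40*t^2 + 10*t - 1)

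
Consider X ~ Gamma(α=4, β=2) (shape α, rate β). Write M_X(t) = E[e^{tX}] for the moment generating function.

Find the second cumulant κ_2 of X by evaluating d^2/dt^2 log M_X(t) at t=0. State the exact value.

κ_2 = K^(2)(0) = 1

M_X(t) = 16/(2 - t)^4
K_X(t) = log M_X(t) = -4*log(2 - t) + 4*log(2)
K^(2)(t) = 4/(t^2 - 4*t + 4)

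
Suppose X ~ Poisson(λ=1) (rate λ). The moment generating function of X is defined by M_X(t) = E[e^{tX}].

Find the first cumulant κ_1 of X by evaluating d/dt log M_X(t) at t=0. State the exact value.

κ_1 = K^(1)(0) = 1

M_X(t) = e^(e^(t) - 1)
K_X(t) = log M_X(t) = e^(t) - 1
K^(1)(t) = e^(t)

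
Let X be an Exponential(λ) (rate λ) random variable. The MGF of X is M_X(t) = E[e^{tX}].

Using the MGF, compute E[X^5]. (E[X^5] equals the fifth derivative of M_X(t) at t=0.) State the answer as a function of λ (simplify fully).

M_X(t) = λ/(λ - t)
M^(5)(t) = 120*λ/(λ^6 - 6*λ^5*t + 15*λ^4*t^2 - 20*λ^3*t^3 + 15*λ^2*t^4 - 6*λ*t^5 + t^6)

E[X^5] = M^(5)(0) = 120/λ^5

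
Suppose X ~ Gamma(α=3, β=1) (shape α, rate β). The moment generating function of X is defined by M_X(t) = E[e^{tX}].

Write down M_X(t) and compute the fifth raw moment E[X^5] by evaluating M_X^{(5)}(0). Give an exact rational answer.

M_X(t) = (1 - t)^(-3)
D^5[M](t) = 2520/(t^8 - 8*t^7 + 28*t^6 - 56*t^5 + 70*t^4 - 56*t^3 + 28*t^2 - 8*t + 1)

E[X^5] = D^5[M](0) = 2520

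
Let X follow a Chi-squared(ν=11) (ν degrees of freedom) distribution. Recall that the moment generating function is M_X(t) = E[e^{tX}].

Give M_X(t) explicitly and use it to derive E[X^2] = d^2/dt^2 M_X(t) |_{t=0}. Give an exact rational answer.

M_X(t) = (1 - 2*t)^(-11/2)
M^(2)(t) = -143/(128*t^7*√(1 - 2*t) - 448*t^6*√(1 - 2*t) + 672*t^5*√(1 - 2*t) - 560*t^4*√(1 - 2*t) + 280*t^3*√(1 - 2*t) - 84*t^2*√(1 - 2*t) + 14*t*√(1 - 2*t) - √(1 - 2*t))

E[X^2] = M^(2)(0) = 143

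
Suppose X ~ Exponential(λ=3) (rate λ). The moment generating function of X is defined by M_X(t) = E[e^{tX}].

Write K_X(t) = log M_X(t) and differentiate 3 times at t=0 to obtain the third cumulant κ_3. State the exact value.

M_X(t) = 3/(3 - t)
K_X(t) = log M_X(t) = -log(3 - t) + log(3)
K′(t) = -1/(t - 3)
K′′(t) = 1/(t^2 - 6*t + 9)
K′′′(t) = -2/(t^3 - 9*t^2 + 27*t - 27)

κ_3 = K′′′(0) = 2/27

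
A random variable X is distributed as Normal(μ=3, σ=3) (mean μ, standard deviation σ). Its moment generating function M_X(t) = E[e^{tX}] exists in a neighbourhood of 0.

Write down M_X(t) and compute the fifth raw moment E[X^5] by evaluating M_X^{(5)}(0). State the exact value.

M_X(t) = e^(9*t^2/2 + 3*t)
dM/dt = 9*t*e^(3*t)*e^(9*t^2/2) + 3*e^(3*t)*e^(9*t^2/2)
d^2M/dt^2 = 81*t^2*e^(3*t)*e^(9*t^2/2) + 54*t*e^(3*t)*e^(9*t^2/2) + 18*e^(3*t)*e^(9*t^2/2)
d^3M/dt^3 = 729*t^3*e^(3*t)*e^(9*t^2/2) + 729*t^2*e^(3*t)*e^(9*t^2/2) + 486*t*e^(3*t)*e^(9*t^2/2) + 108*e^(3*t)*e^(9*t^2/2)
d^4M/dt^4 = 6561*t^4*e^(3*t)*e^(9*t^2/2) + 8748*t^3*e^(3*t)*e^(9*t^2/2) + 8748*t^2*e^(3*t)*e^(9*t^2/2) + 3888*t*e^(3*t)*e^(9*t^2/2) + 810*e^(3*t)*e^(9*t^2/2)

E[X^5] = d^5M/dt^5 |_{t=0} = 6318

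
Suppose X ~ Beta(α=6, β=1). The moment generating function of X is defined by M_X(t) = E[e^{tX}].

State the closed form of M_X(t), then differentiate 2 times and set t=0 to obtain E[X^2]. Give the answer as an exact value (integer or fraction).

M_X(t) = ₁F₁(6; 7; t)
M^(2)(t) = 3*₁F₁(8; 9; t)/4

E[X^2] = M^(2)(0) = 3/4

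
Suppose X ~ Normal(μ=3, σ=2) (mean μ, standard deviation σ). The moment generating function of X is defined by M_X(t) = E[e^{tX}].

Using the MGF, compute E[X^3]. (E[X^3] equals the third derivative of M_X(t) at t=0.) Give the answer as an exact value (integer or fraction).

M_X(t) = e^(2*t^2 + 3*t)
dM/dt = 4*t*e^(3*t)*e^(2*t^2) + 3*e^(3*t)*e^(2*t^2)
d^2M/dt^2 = 16*t^2*e^(3*t)*e^(2*t^2) + 24*t*e^(3*t)*e^(2*t^2) + 13*e^(3*t)*e^(2*t^2)
d^3M/dt^3 = 64*t^3*e^(3*t)*e^(2*t^2) + 144*t^2*e^(3*t)*e^(2*t^2) + 156*t*e^(3*t)*e^(2*t^2) + 63*e^(3*t)*e^(2*t^2)

E[X^3] = d^3M/dt^3 |_{t=0} = 63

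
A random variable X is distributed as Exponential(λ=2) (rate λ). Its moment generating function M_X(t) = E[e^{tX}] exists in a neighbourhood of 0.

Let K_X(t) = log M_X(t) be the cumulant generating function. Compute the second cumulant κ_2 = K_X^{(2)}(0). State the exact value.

M_X(t) = 2/(2 - t)
K_X(t) = log M_X(t) = -log(2 - t) + log(2)
K^(2)(t) = 1/(t^2 - 4*t + 4)

κ_2 = K^(2)(0) = 1/4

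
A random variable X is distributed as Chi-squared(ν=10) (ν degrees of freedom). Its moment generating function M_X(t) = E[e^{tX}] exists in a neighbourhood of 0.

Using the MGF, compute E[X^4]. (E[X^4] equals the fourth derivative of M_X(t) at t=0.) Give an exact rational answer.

M_X(t) = (1 - 2*t)^(-5)
dM/dt = 10/(64*t^6 - 192*t^5 + 240*t^4 - 160*t^3 + 60*t^2 - 12*t + 1)
d^2M/dt^2 = -120/(128*t^7 - 448*t^6 + 672*t^5 - 560*t^4 + 280*t^3 - 84*t^2 + 14*t - 1)
d^3M/dt^3 = 1680/(256*t^8 - 1024*t^7 + 1792*t^6 - 1792*t^5 + 1120*t^4 - 448*t^3 + 112*t^2 - 16*t + 1)
d^4M/dt^4 = -26880/(512*t^9 - 2304*t^8 + 4608*t^7 - 5376*t^6 + 4032*t^5 - 2016*t^4 + 672*t^3 - 144*t^2 + 18*t - 1)

E[X^4] = d^4M/dt^4 |_{t=0} = 26880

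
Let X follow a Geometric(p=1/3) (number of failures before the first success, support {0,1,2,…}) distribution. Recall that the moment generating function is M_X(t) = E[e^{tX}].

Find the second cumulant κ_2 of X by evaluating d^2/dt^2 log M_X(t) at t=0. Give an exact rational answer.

κ_2 = D^2[K](0) = 6

M_X(t) = 1/(3*(1 - 2*e^(t)/3))
K_X(t) = log M_X(t) = -log(1 - 2*e^(t)/3) - log(3)
D^2[K](t) = 6*e^(t)/(4*e^(2*t) - 12*e^(t) + 9)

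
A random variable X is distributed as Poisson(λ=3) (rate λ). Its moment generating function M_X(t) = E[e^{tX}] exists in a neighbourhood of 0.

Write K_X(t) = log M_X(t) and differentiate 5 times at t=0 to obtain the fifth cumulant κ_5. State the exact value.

κ_5 = D^5[K](0) = 3

M_X(t) = e^(3*e^(t) - 3)
K_X(t) = log M_X(t) = 3*e^(t) - 3
D^5[K](t) = 3*e^(t)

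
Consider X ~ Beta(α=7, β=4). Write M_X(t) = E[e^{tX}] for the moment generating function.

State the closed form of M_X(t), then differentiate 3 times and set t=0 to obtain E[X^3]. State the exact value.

E[X^3] = M^(3)(0) = 42/143

M_X(t) = ₁F₁(7; 11; t)
M^(3)(t) = 42*₁F₁(10; 14; t)/143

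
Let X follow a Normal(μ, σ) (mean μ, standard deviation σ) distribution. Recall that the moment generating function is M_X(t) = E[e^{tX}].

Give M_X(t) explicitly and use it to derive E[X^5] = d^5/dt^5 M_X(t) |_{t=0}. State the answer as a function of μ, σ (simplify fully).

M_X(t) = e^(μ*t + σ^2*t^2/2)

E[X^5] = D^5[M](0) = μ*(μ^4 + 10*μ^2*σ^2 + 15*σ^4)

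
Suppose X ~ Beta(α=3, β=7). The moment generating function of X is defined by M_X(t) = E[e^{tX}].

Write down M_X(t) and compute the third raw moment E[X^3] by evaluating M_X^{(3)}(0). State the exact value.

M_X(t) = ₁F₁(3; 10; t)
D^3[M](t) = ₁F₁(6; 13; t)/22

E[X^3] = D^3[M](0) = 1/22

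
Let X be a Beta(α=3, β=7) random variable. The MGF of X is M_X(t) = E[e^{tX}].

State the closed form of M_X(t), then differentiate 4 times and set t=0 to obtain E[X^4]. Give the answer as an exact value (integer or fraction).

E[X^4] = M′′′′(0) = 3/143

M_X(t) = ₁F₁(3; 10; t)
M′(t) = 3*₁F₁(4; 11; t)/10
M′′(t) = 6*₁F₁(5; 12; t)/55
M′′′(t) = ₁F₁(6; 13; t)/22
M′′′′(t) = 3*₁F₁(7; 14; t)/143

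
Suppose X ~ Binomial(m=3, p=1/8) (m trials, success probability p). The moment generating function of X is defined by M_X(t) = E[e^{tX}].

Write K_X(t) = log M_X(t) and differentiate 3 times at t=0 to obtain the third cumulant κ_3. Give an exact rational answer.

κ_3 = K^(3)(0) = 63/256

M_X(t) = (e^(t)/8 + 7/8)^3
K_X(t) = log M_X(t) = 3*log(e^(t)/8 + 7/8)
K^(3)(t) = (-21*e^(2*t) + 147*e^(t))/(e^(3*t) + 21*e^(2*t) + 147*e^(t) + 343)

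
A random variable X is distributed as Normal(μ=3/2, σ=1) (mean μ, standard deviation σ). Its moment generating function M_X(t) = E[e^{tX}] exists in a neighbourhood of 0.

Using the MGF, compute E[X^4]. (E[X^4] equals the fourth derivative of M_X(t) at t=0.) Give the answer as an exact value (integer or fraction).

M_X(t) = e^(t^2/2 + 3*t/2)
M^(4)(t) = t^4*e^(3*t/2)*e^(t^2/2) + 6*t^3*e^(3*t/2)*e^(t^2/2) + 39*t^2*e^(3*t/2)*e^(t^2/2)/2 + 63*t*e^(3*t/2)*e^(t^2/2)/2 + 345*e^(3*t/2)*e^(t^2/2)/16

E[X^4] = M^(4)(0) = 345/16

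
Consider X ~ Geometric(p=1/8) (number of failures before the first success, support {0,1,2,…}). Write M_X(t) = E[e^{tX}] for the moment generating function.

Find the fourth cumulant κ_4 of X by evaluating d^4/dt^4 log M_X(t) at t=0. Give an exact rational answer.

M_X(t) = 1/(8*(1 - 7*e^(t)/8))
K_X(t) = log M_X(t) = -log(1 - 7*e^(t)/8) - 3*log(2)
dK/dt = -7*e^(t)/(7*e^(t) - 8)
d^2K/dt^2 = 56*e^(t)/(49*e^(2*t) - 112*e^(t) + 64)
d^3K/dt^3 = (-392*e^(2*t) - 448*e^(t))/(343*e^(3*t) - 1176*e^(2*t) + 1344*e^(t) - 512)
d^4K/dt^4 = (2744*e^(3*t) + 12544*e^(2*t) + 3584*e^(t))/(2401*e^(4*t) - 10976*e^(3*t) + 18816*e^(2*t) - 14336*e^(t) + 4096)

κ_4 = d^4K/dt^4 |_{t=0} = 18872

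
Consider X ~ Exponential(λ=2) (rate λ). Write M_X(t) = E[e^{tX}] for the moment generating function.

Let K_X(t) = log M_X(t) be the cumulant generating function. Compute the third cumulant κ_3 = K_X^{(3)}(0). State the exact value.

κ_3 = D^3[K](0) = 1/4

M_X(t) = 2/(2 - t)
K_X(t) = log M_X(t) = -log(2 - t) + log(2)
D^3[K](t) = -2/(t^3 - 6*t^2 + 12*t - 8)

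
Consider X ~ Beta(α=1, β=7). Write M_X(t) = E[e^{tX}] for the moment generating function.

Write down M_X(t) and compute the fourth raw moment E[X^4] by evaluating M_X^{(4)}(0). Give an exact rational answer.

M_X(t) = ₁F₁(1; 8; t)
dM/dt = ₁F₁(2; 9; t)/8
d^2M/dt^2 = ₁F₁(3; 10; t)/36
d^3M/dt^3 = ₁F₁(4; 11; t)/120
d^4M/dt^4 = ₁F₁(5; 12; t)/330

E[X^4] = d^4M/dt^4 |_{t=0} = 1/330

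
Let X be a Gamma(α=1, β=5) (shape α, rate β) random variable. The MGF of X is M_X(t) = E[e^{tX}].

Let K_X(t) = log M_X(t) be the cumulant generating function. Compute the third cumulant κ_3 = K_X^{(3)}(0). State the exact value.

M_X(t) = 5/(5 - t)
K_X(t) = log M_X(t) = -log(5 - t) + log(5)
dK/dt = -1/(t - 5)
d^2K/dt^2 = 1/(t^2 - 10*t + 25)
d^3K/dt^3 = -2/(t^3 - 15*t^2 + 75*t - 125)

κ_3 = d^3K/dt^3 |_{t=0} = 2/125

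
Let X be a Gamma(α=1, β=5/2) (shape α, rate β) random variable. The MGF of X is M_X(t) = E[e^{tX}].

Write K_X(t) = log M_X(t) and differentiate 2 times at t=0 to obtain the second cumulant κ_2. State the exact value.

M_X(t) = 5/(2*(5/2 - t))
K_X(t) = log M_X(t) = -log(5/2 - t) - log(2) + log(5)
dK/dt = -2/(2*t - 5)
d^2K/dt^2 = 4/(4*t^2 - 20*t + 25)

κ_2 = d^2K/dt^2 |_{t=0} = 4/25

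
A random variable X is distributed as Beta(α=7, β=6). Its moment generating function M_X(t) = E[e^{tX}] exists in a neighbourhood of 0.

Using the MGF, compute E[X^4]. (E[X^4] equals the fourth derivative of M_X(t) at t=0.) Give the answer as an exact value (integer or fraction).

M_X(t) = ₁F₁(7; 13; t)
D^4[M](t) = 3*₁F₁(11; 17; t)/26

E[X^4] = D^4[M](0) = 3/26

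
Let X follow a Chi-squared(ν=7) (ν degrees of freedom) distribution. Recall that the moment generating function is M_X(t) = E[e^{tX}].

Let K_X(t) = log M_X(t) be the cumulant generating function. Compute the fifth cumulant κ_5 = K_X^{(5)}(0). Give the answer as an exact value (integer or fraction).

κ_5 = K^(5)(0) = 2688

M_X(t) = (1 - 2*t)^(-7/2)
K_X(t) = log M_X(t) = -7*log(1 - 2*t)/2
K^(5)(t) = -2688/(32*t^5 - 80*t^4 + 80*t^3 - 40*t^2 + 10*t - 1)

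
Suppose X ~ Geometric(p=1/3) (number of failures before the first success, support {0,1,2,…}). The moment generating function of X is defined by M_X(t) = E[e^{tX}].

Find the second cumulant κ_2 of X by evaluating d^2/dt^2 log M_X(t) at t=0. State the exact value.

κ_2 = K^(2)(0) = 6

M_X(t) = 1/(3*(1 - 2*e^(t)/3))
K_X(t) = log M_X(t) = -log(1 - 2*e^(t)/3) - log(3)
K^(2)(t) = 6*e^(t)/(4*e^(2*t) - 12*e^(t) + 9)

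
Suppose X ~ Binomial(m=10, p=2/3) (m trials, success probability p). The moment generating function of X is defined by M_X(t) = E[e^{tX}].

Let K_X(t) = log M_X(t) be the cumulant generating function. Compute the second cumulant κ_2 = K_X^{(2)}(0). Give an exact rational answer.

M_X(t) = (2*e^(t)/3 + 1/3)^10
K_X(t) = log M_X(t) = 10*log(2*e^(t)/3 + 1/3)
D^2[K](t) = 20*e^(t)/(4*e^(2*t) + 4*e^(t) + 1)

κ_2 = D^2[K](0) = 20/9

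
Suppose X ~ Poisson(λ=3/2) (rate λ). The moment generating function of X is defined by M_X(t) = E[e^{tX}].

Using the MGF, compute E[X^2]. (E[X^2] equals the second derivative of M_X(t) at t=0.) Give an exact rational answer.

E[X^2] = M′′(0) = 15/4

M_X(t) = e^(3*e^(t)/2 - 3/2)
M′(t) = 3*e^(-3/2)*e^(t)*e^(3*e^(t)/2)/2
M′′(t) = (9*e^(2*t)*e^(3*e^(t)/2) + 6*e^(t)*e^(3*e^(t)/2))*e^(-3/2)/4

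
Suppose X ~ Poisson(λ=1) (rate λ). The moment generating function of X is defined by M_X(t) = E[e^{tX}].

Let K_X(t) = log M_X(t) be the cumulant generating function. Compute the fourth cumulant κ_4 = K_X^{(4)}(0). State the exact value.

κ_4 = K′′′′(0) = 1

M_X(t) = e^(e^(t) - 1)
K_X(t) = log M_X(t) = e^(t) - 1
K′(t) = e^(t)
K′′(t) = e^(t)
K′′′(t) = e^(t)
K′′′′(t) = e^(t)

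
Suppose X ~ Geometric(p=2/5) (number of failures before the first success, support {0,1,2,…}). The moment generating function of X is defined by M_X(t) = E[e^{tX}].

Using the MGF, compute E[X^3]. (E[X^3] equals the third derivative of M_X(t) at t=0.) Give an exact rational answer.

M_X(t) = 2/(5*(1 - 3*e^(t)/5))
D^3[M](t) = (54*e^(3*t) + 360*e^(2*t) + 150*e^(t))/(81*e^(4*t) - 540*e^(3*t) + 1350*e^(2*t) - 1500*e^(t) + 625)

E[X^3] = D^3[M](0) = 141/4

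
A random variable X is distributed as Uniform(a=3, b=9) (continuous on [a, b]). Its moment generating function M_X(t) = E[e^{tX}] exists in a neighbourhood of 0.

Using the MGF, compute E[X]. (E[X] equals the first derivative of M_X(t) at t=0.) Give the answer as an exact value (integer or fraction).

E[X] = M′(0) = 6

M_X(t) = (e^(9*t) - e^(3*t))/(6*t)
M′(t) = (9*t*e^(9*t) - 3*t*e^(3*t) - e^(9*t) + e^(3*t))/(6*t^2)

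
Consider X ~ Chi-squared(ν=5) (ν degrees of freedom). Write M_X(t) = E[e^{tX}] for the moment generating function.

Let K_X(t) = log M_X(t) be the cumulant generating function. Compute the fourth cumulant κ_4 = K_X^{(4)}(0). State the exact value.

κ_4 = D^4[K](0) = 240

M_X(t) = (1 - 2*t)^(-5/2)
K_X(t) = log M_X(t) = -5*log(1 - 2*t)/2
D^4[K](t) = 240/(16*t^4 - 32*t^3 + 24*t^2 - 8*t + 1)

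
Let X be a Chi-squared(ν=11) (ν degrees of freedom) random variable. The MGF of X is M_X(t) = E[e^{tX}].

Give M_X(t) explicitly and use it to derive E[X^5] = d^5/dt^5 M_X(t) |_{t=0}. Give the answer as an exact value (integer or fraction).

M_X(t) = (1 - 2*t)^(-11/2)

E[X^5] = D^5[M](0) = 692835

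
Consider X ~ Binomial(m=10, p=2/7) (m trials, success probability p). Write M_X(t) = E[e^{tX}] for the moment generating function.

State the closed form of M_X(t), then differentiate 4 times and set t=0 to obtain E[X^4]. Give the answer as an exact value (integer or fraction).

E[X^4] = D^4[M](0) = 64700/343

M_X(t) = (2*e^(t)/7 + 5/7)^10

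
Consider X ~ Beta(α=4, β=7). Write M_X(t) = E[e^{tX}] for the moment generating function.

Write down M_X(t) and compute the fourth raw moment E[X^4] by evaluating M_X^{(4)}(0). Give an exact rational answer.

M_X(t) = ₁F₁(4; 11; t)
dM/dt = 4*₁F₁(5; 12; t)/11
d^2M/dt^2 = 5*₁F₁(6; 13; t)/33
d^3M/dt^3 = 10*₁F₁(7; 14; t)/143
d^4M/dt^4 = 5*₁F₁(8; 15; t)/143

E[X^4] = d^4M/dt^4 |_{t=0} = 5/143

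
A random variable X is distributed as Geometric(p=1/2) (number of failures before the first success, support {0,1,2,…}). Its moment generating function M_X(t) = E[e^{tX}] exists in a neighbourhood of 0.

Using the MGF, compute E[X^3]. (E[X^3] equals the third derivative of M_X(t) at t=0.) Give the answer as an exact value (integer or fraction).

M_X(t) = 1/(2*(1 - e^(t)/2))
M′(t) = e^(t)/(e^(2*t) - 4*e^(t) + 4)
M′′(t) = (-e^(2*t) - 2*e^(t))/(e^(3*t) - 6*e^(2*t) + 12*e^(t) - 8)
M′′′(t) = (e^(3*t) + 8*e^(2*t) + 4*e^(t))/(e^(4*t) - 8*e^(3*t) + 24*e^(2*t) - 32*e^(t) + 16)

E[X^3] = M′′′(0) = 13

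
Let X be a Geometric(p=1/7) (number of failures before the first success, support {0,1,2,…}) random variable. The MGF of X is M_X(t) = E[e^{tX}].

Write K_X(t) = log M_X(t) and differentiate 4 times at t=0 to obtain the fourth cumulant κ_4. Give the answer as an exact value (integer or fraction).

M_X(t) = 1/(7*(1 - 6*e^(t)/7))
K_X(t) = log M_X(t) = -log(1 - 6*e^(t)/7) - log(7)
D^4[K](t) = (1512*e^(3*t) + 7056*e^(2*t) + 2058*e^(t))/(1296*e^(4*t) - 6048*e^(3*t) + 10584*e^(2*t) - 8232*e^(t) + 2401)

κ_4 = D^4[K](0) = 10626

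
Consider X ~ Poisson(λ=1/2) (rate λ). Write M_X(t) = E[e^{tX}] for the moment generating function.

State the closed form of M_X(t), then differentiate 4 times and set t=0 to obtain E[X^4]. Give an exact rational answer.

E[X^4] = M^(4)(0) = 49/16

M_X(t) = e^(e^(t)/2 - 1/2)
M^(4)(t) = (e^(4*t)*e^(e^(t)/2) + 12*e^(3*t)*e^(e^(t)/2) + 28*e^(2*t)*e^(e^(t)/2) + 8*e^(t)*e^(e^(t)/2))*e^(-1/2)/16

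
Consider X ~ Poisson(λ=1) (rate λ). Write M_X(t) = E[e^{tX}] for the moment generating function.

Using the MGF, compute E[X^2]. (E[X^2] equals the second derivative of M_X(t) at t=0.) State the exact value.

E[X^2] = M^(2)(0) = 2

M_X(t) = e^(e^(t) - 1)
M^(2)(t) = (e^(2*t)*e^(e^(t)) + e^(t)*e^(e^(t)))*e^(-1)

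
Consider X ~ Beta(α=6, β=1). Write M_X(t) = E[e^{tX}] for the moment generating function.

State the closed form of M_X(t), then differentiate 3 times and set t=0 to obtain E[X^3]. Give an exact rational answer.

M_X(t) = ₁F₁(6; 7; t)
D^3[M](t) = 2*₁F₁(9; 10; t)/3

E[X^3] = D^3[M](0) = 2/3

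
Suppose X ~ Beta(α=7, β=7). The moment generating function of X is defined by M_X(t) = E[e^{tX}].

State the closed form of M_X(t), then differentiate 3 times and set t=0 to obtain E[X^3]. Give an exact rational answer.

E[X^3] = M^(3)(0) = 3/20

M_X(t) = ₁F₁(7; 14; t)
M^(3)(t) = 3*₁F₁(10; 17; t)/20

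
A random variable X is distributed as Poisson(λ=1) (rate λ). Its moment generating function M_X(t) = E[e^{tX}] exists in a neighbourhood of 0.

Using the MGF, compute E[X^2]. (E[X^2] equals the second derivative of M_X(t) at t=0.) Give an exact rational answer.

M_X(t) = e^(e^(t) - 1)
M′(t) = e^(-1)*e^(t)*e^(e^(t))
M′′(t) = (e^(2*t)*e^(e^(t)) + e^(t)*e^(e^(t)))*e^(-1)

E[X^2] = M′′(0) = 2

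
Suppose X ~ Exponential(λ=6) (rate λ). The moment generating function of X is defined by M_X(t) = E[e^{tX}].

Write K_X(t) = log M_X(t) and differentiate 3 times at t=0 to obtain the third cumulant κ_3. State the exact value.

M_X(t) = 6/(6 - t)
K_X(t) = log M_X(t) = -log(6 - t) + log(6)
dK/dt = -1/(t - 6)
d^2K/dt^2 = 1/(t^2 - 12*t + 36)
d^3K/dt^3 = -2/(t^3 - 18*t^2 + 108*t - 216)

κ_3 = d^3K/dt^3 |_{t=0} = 1/108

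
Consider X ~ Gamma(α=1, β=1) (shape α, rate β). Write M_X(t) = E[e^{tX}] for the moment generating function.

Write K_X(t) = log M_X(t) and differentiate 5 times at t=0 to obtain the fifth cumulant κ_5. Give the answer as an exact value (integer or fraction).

M_X(t) = 1/(1 - t)
K_X(t) = log M_X(t) = -log(1 - t)
D^5[K](t) = -24/(t^5 - 5*t^4 + 10*t^3 - 10*t^2 + 5*t - 1)

κ_5 = D^5[K](0) = 24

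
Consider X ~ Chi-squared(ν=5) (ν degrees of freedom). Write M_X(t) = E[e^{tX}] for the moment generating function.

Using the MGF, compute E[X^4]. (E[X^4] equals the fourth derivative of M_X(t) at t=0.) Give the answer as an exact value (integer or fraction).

M_X(t) = (1 - 2*t)^(-5/2)
dM/dt = -5/(8*t^3*√(1 - 2*t) - 12*t^2*√(1 - 2*t) + 6*t*√(1 - 2*t) - √(1 - 2*t))
d^2M/dt^2 = 35/(16*t^4*√(1 - 2*t) - 32*t^3*√(1 - 2*t) + 24*t^2*√(1 - 2*t) - 8*t*√(1 - 2*t) + √(1 - 2*t))
d^3M/dt^3 = -315/(32*t^5*√(1 - 2*t) - 80*t^4*√(1 - 2*t) + 80*t^3*√(1 - 2*t) - 40*t^2*√(1 - 2*t) + 10*t*√(1 - 2*t) - √(1 - 2*t))
d^4M/dt^4 = 3465/(64*t^6*√(1 - 2*t) - 192*t^5*√(1 - 2*t) + 240*t^4*√(1 - 2*t) - 160*t^3*√(1 - 2*t) + 60*t^2*√(1 - 2*t) - 12*t*√(1 - 2*t) + √(1 - 2*t))

E[X^4] = d^4M/dt^4 |_{t=0} = 3465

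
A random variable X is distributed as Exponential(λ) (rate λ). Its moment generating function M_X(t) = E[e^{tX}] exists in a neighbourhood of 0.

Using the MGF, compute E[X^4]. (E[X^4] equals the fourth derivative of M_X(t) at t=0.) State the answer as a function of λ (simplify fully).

M_X(t) = λ/(λ - t)
D^4[M](t) = -24*λ/(-λ^5 + 5*λ^4*t - 10*λ^3*t^2 + 10*λ^2*t^3 - 5*λ*t^4 + t^5)

E[X^4] = D^4[M](0) = 24/λ^4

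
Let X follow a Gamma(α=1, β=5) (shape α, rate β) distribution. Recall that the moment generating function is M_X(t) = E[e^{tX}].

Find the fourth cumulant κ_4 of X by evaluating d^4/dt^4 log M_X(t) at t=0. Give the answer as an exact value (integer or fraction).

M_X(t) = 5/(5 - t)
K_X(t) = log M_X(t) = -log(5 - t) + log(5)
dK/dt = -1/(t - 5)
d^2K/dt^2 = 1/(t^2 - 10*t + 25)
d^3K/dt^3 = -2/(t^3 - 15*t^2 + 75*t - 125)
d^4K/dt^4 = 6/(t^4 - 20*t^3 + 150*t^2 - 500*t + 625)

κ_4 = d^4K/dt^4 |_{t=0} = 6/625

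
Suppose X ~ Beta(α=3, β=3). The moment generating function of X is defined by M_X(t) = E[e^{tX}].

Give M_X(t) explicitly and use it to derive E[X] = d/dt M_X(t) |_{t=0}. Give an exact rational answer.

M_X(t) = ₁F₁(3; 6; t)
M′(t) = ₁F₁(4; 7; t)/2

E[X] = M′(0) = 1/2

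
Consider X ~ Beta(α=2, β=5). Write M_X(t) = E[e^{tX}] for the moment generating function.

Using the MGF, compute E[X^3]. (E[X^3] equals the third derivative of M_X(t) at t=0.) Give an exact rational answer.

E[X^3] = d^3M/dt^3 |_{t=0} = 1/21

M_X(t) = ₁F₁(2; 7; t)
dM/dt = 2*₁F₁(3; 8; t)/7
d^2M/dt^2 = 3*₁F₁(4; 9; t)/28
d^3M/dt^3 = ₁F₁(5; 10; t)/21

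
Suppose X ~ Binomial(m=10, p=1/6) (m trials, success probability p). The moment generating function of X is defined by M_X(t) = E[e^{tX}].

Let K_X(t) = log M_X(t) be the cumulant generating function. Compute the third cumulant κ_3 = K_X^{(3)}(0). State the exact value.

κ_3 = d^3K/dt^3 |_{t=0} = 25/27

M_X(t) = (e^(t)/6 + 5/6)^10
K_X(t) = log M_X(t) = 10*log(e^(t)/6 + 5/6)
dK/dt = 10*e^(t)/(e^(t) + 5)
d^2K/dt^2 = 50*e^(t)/(e^(2*t) + 10*e^(t) + 25)
d^3K/dt^3 = (-50*e^(2*t) + 250*e^(t))/(e^(3*t) + 15*e^(2*t) + 75*e^(t) + 125)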